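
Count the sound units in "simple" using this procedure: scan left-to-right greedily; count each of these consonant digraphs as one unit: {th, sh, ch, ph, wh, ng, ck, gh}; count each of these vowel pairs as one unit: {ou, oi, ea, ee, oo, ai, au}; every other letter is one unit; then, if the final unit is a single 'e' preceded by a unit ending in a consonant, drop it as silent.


Word: "simple" (6 letters)
Left-to-right scan:
  [1] 's' (letter)
  [2] 'i' (letter)
  [3] 'm' (letter)
  [4] 'p' (letter)
  [5] 'l' (letter)
  [6] 'e' (letter)
Units from scan: 6
Final unit is 'e' after a consonant -> drop as silent (-1)
Sound units = 5 units


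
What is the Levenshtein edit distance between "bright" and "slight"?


Word 1: "bright" (length 6)
Word 2: "slight" (length 6)
One optimal edit sequence (insert/delete/substitute each cost 1):
  1. substitute 'b' -> 's'  (+1)
  2. substitute 'r' -> 'l'  (+1)
  3. keep 'i'
  4. keep 'g'
  5. keep 'h'
  6. keep 't'
Total edit operations: 2
Edit distance = 2


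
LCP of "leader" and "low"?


Word 1: "leader"
Word 2: "low"
Comparing from start:
  Pos 0: 'l' == 'l'
  Pos 1: 'e' != 'o' (stop)
LCP = "l" (length 1)


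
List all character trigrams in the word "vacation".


Word: "vacation" (length 8)
Number of trigrams = 8 - 3 + 1 = 6
  Position 0: "vac"
  Position 1: "aca"
  Position 2: "cat"
  Position 3: "ati"
  Position 4: "tio"
  Position 5: "ion"
Trigrams = "vac", "aca", "cat", "ati", "tio", "ion"


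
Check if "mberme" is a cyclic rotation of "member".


Word: "member", Candidate: "mberme"
Method: check if candidate is substring of word+word
"membermember" contains "mberme"? Yes
Is rotation = Yes


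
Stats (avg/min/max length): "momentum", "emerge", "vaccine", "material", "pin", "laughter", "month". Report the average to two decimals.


Lengths: "momentum"=8, "emerge"=6, "vaccine"=7, "material"=8, "pin"=3, "laughter"=8, "month"=5
Sum = 45, Count = 7
Average = 45/7 = 6.43
= avg=6.43, min=3, max=8


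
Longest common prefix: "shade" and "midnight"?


Word 1: "shade"
Word 2: "midnight"
Comparing from start:
  Pos 0: 's' != 'm' (stop)
LCP = "" (length 0)


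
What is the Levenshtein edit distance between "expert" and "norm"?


Word 1: "expert" (length 6)
Word 2: "norm" (length 4)
One optimal edit sequence (insert/delete/substitute each cost 1):
  1. delete 'e'  (+1)
  2. delete 'x'  (+1)
  3. substitute 'p' -> 'n'  (+1)
  4. substitute 'e' -> 'o'  (+1)
  5. keep 'r'
  6. substitute 't' -> 'm'  (+1)
Total edit operations: 5
Edit distance = 5


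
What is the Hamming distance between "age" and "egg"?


Comparing character by character (same length = 3):
  Pos 0: 'a' vs 'e' !=
  Pos 1: 'g' vs 'g' =
  Pos 2: 'e' vs 'g' !=
Hamming distance = 2


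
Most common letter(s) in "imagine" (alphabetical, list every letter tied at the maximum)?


Word: "imagine"
Letter counts:
  'a': 1
  'e': 1
  'g': 1
  'i': 2
  'm': 1
  'n': 1
Maximum count = 2
Most frequent = 'i' (2 times each)


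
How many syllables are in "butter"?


Word: "butter"
Syllable breakdown: but | ter
Counting: 2 parts
= 2 syllables


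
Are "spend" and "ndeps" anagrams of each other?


Word 1: "spend" → sorted: denps
Word 2: "ndeps" → sorted: denps
Same letters? denps == denps
Anagram = Yes


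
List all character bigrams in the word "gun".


Word: "gun" (length 3)
Number of bigrams = 3 - 2 + 1 = 2
  Position 0: "gu"
  Position 1: "un"
Bigrams = "gu", "un"


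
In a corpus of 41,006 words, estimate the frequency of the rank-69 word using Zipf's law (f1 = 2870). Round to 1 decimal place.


Zipf's law: f(r) = f(1) / r
f(1) = 2870
f(69) = 2870 / 69
= 41.6 occurrences


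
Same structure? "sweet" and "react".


Pattern of "sweet": [0, 1, 2, 2, 3]
Pattern of "react": [0, 1, 2, 3, 4]
Patterns do not match
Same pattern = No


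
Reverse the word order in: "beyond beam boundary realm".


Original: "beyond beam boundary realm"
Words (1..n): beyond | beam | boundary | realm
Reversed (n..1): realm | boundary | beam | beyond
Result = "realm boundary beam beyond"


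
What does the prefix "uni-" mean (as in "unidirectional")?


Prefix: uni-
As in: unidirectional -> uni- + directional
Meaning = one


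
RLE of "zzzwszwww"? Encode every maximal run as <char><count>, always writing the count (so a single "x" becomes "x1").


String: "zzzwszwww"
Scanning for consecutive runs:
  'z' x 3
  'w' x 1
  's' x 1
  'z' x 1
  'w' x 3
RLE = "z3w1s1z1w3"


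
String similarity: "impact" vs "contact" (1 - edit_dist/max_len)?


Word 1: "impact" (length 6)
Word 2: "contact" (length 7)
One optimal edit sequence:
  1. insert 'c'  (+1)
  2. substitute 'i' -> 'o'  (+1)
  3. substitute 'm' -> 'n'  (+1)
  4. substitute 'p' -> 't'  (+1)
  5. keep 'a'
  6. keep 'c'
  7. keep 't'
Edit distance = 4
Max length = max(6, 7) = 7
Similarity = 1 - 4/7
= 0.4286


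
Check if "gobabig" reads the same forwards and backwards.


Word: "gobabig"
Reversed: "gibabog"
Forward == Backward? gobabig != gibabog
Palindrome = No


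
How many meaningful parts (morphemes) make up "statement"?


Word: "statement"
Morphemes: state / -ment
Each morpheme carries meaning
= 2 morphemes


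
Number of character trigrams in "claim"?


Word: "claim" (length 5)
Number of 3-grams = length - 3 + 1 = 5 - 3 + 1
= 3


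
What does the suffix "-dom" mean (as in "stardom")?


Suffix: -dom
As in: stardom -> star + -dom
Meaning = state / realm


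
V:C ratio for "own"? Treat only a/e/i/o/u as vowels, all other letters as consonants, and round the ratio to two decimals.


Word: "own"
Vowels (a,e,i,o,u): 1
Consonants: 2
Ratio = 1/2
= 0.50


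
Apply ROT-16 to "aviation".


Word: "aviation"
Shift: 16
Each letter → (letter + shift) mod 26:
  'a' (0) + 16 = 16 → 'q'
  'v' (21) + 16 = 11 → 'l'
  'i' (8) + 16 = 24 → 'y'
  'a' (0) + 16 = 16 → 'q'
  't' (19) + 16 = 9 → 'j'
  'i' (8) + 16 = 24 → 'y'
  'o' (14) + 16 = 4 → 'e'
  'n' (13) + 16 = 3 → 'd'
Result = "qlyqjyed"


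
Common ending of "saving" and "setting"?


Word 1: "saving"
Word 2: "setting"
Comparing from end:
  Pos -1: 'g' == 'g'
  Pos -2: 'n' == 'n'
  Pos -3: 'i' == 'i'
  Pos -4: 'v' != 't' (stop)
LCS = "ing" (length 3)


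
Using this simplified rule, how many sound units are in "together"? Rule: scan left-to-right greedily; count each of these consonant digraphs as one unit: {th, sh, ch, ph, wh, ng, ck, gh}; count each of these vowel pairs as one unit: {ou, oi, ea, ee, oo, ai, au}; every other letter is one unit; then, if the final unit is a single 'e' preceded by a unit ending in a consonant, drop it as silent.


Word: "together" (8 letters)
Left-to-right scan:
  [1] 't' (letter)
  [2] 'o' (letter)
  [3] 'g' (letter)
  [4] 'e' (letter)
  [5] 'th' (digraph)
  [6] 'e' (letter)
  [7] 'r' (letter)
Units from scan: 7
Sound units = 7 units


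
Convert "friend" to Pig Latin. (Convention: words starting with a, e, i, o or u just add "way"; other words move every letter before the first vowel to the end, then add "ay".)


Word: "friend"
Starts with consonant(s) → move to end, add 'ay'
Consonant cluster: "fr"
Pig Latin = "iendfray"


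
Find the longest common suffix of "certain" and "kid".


Word 1: "certain"
Word 2: "kid"
Comparing from end:
  Pos -1: 'n' != 'd' (stop)
LCS = "" (length 0)


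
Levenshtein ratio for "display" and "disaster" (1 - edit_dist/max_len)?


Word 1: "display" (length 7)
Word 2: "disaster" (length 8)
One optimal edit sequence:
  1. keep 'd'
  2. keep 'i'
  3. keep 's'
  4. insert 'a'  (+1)
  5. substitute 'p' -> 's'  (+1)
  6. substitute 'l' -> 't'  (+1)
  7. substitute 'a' -> 'e'  (+1)
  8. substitute 'y' -> 'r'  (+1)
Edit distance = 5
Max length = max(7, 8) = 8
Similarity = 1 - 5/8
= 0.3750


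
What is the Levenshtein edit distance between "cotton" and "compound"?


Word 1: "cotton" (length 6)
Word 2: "compound" (length 8)
One optimal edit sequence (insert/delete/substitute each cost 1):
  1. keep 'c'
  2. keep 'o'
  3. substitute 't' -> 'm'  (+1)
  4. substitute 't' -> 'p'  (+1)
  5. keep 'o'
  6. insert 'u'  (+1)
  7. keep 'n'
  8. insert 'd'  (+1)
Total edit operations: 4
Edit distance = 4


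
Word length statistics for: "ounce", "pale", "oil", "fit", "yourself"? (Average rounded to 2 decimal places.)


Lengths: "ounce"=5, "pale"=4, "oil"=3, "fit"=3, "yourself"=8
Sum = 23, Count = 5
Average = 23/5 = 4.60
= avg=4.60, min=3, max=8


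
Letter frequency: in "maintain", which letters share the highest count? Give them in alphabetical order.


Word: "maintain"
Letter counts:
  'a': 2
  'i': 2
  'm': 1
  'n': 2
  't': 1
Maximum count = 2
Most frequent = 'a', 'i', 'n' (2 times each)


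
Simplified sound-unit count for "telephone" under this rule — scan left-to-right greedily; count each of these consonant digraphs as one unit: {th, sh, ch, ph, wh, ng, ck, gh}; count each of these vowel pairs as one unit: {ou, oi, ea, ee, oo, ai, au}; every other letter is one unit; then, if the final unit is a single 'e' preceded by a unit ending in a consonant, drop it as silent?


Word: "telephone" (9 letters)
Left-to-right scan:
  (1) 't' (letter)
  (2) 'e' (letter)
  (3) 'l' (letter)
  (4) 'e' (letter)
  (5) 'ph' (digraph)
  (6) 'o' (letter)
  (7) 'n' (letter)
  (8) 'e' (letter)
Units from scan: 8
Final unit is 'e' after a consonant -> drop as silent (-1)
Sound units = 7 units


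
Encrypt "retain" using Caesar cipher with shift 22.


Word: "retain"
Shift: 22
Each letter → (letter + shift) mod 26:
  'r' (17) + 22 = 13 → 'n'
  'e' (4) + 22 = 0 → 'a'
  't' (19) + 22 = 15 → 'p'
  'a' (0) + 22 = 22 → 'w'
  'i' (8) + 22 = 4 → 'e'
  'n' (13) + 22 = 9 → 'j'
Result = "napwej"


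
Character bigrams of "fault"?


Word: "fault" (length 5)
Number of bigrams = 5 - 2 + 1 = 4
  Position 0: "fa"
  Position 1: "au"
  Position 2: "ul"
  Position 3: "lt"
Bigrams = "fa", "au", "ul", "lt"


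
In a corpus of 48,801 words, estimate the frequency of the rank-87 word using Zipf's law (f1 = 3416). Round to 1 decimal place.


Zipf's law: f(r) = f(1) / r
f(1) = 3416
f(87) = 3416 / 87
= 39.3 occurrences


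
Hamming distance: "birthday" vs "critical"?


Comparing character by character (same length = 8):
  Pos 0: 'b' vs 'c' !=
  Pos 1: 'i' vs 'r' !=
  Pos 2: 'r' vs 'i' !=
  Pos 3: 't' vs 't' =
  Pos 4: 'h' vs 'i' !=
  Pos 5: 'd' vs 'c' !=
  Pos 6: 'a' vs 'a' =
  Pos 7: 'y' vs 'l' !=
Hamming distance = 6


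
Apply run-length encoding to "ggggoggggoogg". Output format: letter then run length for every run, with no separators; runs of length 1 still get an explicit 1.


String: "ggggoggggoogg"
Scanning for consecutive runs:
  'g' x 4
  'o' x 1
  'g' x 4
  'o' x 2
  'g' x 2
RLE = "g4o1g4o2g2"


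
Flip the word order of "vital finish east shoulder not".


Original: "vital finish east shoulder not"
Words (1..n): vital | finish | east | shoulder | not
Reversed (n..1): not | shoulder | east | finish | vital
Result = "not shoulder east finish vital"


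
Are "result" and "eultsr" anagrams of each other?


Word 1: "result" → sorted: elrstu
Word 2: "eultsr" → sorted: elrstu
Same letters? elrstu == elrstu
Anagram = Yes


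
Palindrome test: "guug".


Word: "guug"
Reversed: "guug"
Forward == Backward? guug == guug
Palindrome = Yes


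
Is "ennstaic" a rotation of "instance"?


Word: "instance", Candidate: "ennstaic"
Method: check if candidate is substring of word+word
"instanceinstance" contains "ennstaic"? No
Is rotation = No


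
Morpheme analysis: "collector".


Word: "collector"
Morphemes: collect + -or
Each morpheme carries meaning
= 2 morphemes


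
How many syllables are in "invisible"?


Word: "invisible"
Syllable breakdown: in · vis · i · ble
Counting: 4 parts
= 4 syllables


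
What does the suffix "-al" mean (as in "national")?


Suffix: -al
Example: national = nation + -al
Meaning = relating to


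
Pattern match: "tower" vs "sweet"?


Pattern of "tower": [0, 1, 2, 3, 4]
Pattern of "sweet": [0, 1, 2, 2, 3]
Patterns do not match
Same pattern = No


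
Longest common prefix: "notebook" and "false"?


Word 1: "notebook"
Word 2: "false"
Comparing from start:
  Pos 0: 'n' != 'f' (stop)
LCP = "" (length 0)


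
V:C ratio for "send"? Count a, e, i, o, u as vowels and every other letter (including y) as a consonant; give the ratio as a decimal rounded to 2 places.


Word: "send"
Vowels (a,e,i,o,u): 1
Consonants: 3
Ratio = 1/3
= 0.33


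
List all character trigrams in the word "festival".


Word: "festival" (length 8)
Number of trigrams = 8 - 3 + 1 = 6
  Position 0: "fes"
  Position 1: "est"
  Position 2: "sti"
  Position 3: "tiv"
  Position 4: "iva"
  Position 5: "val"
Trigrams = "fes", "est", "sti", "tiv", "iva", "val"


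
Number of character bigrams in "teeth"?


Word: "teeth" (length 5)
Number of 2-grams = length - 2 + 1 = 5 - 2 + 1
= 4


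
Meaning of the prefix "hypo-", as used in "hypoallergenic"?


Prefix: hypo-
Example: hypoallergenic (hypo- + allergenic)
Meaning = under / below normal


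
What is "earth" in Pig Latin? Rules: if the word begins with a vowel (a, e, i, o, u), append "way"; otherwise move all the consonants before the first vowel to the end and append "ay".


Word: "earth"
Starts with vowel → add 'way'
Pig Latin = "earthway"


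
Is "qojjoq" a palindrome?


Word: "qojjoq"
Reversed: "qojjoq"
Forward == Backward? qojjoq == qojjoq
Palindrome = Yes


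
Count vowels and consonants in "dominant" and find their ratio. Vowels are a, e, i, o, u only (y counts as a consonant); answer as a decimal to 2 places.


Word: "dominant"
Vowels (a,e,i,o,u): 3
Consonants: 5
Ratio = 3/5
= 0.60


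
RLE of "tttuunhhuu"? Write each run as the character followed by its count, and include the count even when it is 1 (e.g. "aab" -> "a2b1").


String: "tttuunhhuu"
Scanning for consecutive runs:
  't' x 3
  'u' x 2
  'n' x 1
  'h' x 2
  'u' x 2
RLE = "t3u2n1h2u2"


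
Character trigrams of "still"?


Word: "still" (length 5)
Number of trigrams = 5 - 3 + 1 = 3
  Position 0: "sti"
  Position 1: "til"
  Position 2: "ill"
Trigrams = "sti", "til", "ill"


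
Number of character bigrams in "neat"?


Word: "neat" (length 4)
Number of 2-grams = length - 2 + 1 = 4 - 2 + 1
= 3


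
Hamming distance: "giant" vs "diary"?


Comparing character by character (same length = 5):
  Pos 0: 'g' vs 'd' !=
  Pos 1: 'i' vs 'i' =
  Pos 2: 'a' vs 'a' =
  Pos 3: 'n' vs 'r' !=
  Pos 4: 't' vs 'y' !=
Hamming distance = 3


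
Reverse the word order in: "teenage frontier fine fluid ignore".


Original: "teenage frontier fine fluid ignore"
Words (1..n): teenage | frontier | fine | fluid | ignore
Reversed (n..1): ignore | fluid | fine | frontier | teenage
Result = "ignore fluid fine frontier teenage"


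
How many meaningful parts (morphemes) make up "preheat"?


Word: "preheat"
Morphemes: pre- | heat
Each morpheme carries meaning
= 2 morphemes


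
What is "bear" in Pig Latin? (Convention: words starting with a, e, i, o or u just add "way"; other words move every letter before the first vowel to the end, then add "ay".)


Word: "bear"
Starts with consonant(s) → move to end, add 'ay'
Consonant cluster: "b"
Pig Latin = "earbay"


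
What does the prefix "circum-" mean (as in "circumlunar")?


Prefix: circum-
Example: circumlunar (circum- + lunar)
Meaning = around


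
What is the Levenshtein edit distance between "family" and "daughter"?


Word 1: "family" (length 6)
Word 2: "daughter" (length 8)
One optimal edit sequence (insert/delete/substitute each cost 1):
  1. substitute 'f' -> 'd'  (+1)
  2. keep 'a'
  3. insert 'u'  (+1)
  4. insert 'g'  (+1)
  5. substitute 'm' -> 'h'  (+1)
  6. substitute 'i' -> 't'  (+1)
  7. substitute 'l' -> 'e'  (+1)
  8. substitute 'y' -> 'r'  (+1)
Total edit operations: 7
Edit distance = 7


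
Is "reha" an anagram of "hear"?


Word 1: "hear" → sorted: aehr
Word 2: "reha" → sorted: aehr
Same letters? aehr == aehr
Anagram = Yes


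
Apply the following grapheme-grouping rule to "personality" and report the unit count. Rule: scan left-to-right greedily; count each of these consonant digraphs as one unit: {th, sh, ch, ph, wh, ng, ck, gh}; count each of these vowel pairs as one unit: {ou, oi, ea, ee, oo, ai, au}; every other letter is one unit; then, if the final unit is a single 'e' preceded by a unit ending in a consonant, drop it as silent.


Word: "personality" (11 letters)
Left-to-right scan:
  (1) 'p' (letter)
  (2) 'e' (letter)
  (3) 'r' (letter)
  (4) 's' (letter)
  (5) 'o' (letter)
  (6) 'n' (letter)
  (7) 'a' (letter)
  (8) 'l' (letter)
  (9) 'i' (letter)
  (10) 't' (letter)
  (11) 'y' (letter)
Units from scan: 11
Sound units = 11 units


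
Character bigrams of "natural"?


Word: "natural" (length 7)
Number of bigrams = 7 - 2 + 1 = 6
  Position 0: "na"
  Position 1: "at"
  Position 2: "tu"
  Position 3: "ur"
  Position 4: "ra"
  Position 5: "al"
Bigrams = "na", "at", "tu", "ur", "ra", "al"


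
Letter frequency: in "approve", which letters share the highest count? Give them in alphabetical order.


Word: "approve"
Letter counts:
  'a': 1
  'e': 1
  'o': 1
  'p': 2
  'r': 1
  'v': 1
Maximum count = 2
Most frequent = 'p' (2 times each)


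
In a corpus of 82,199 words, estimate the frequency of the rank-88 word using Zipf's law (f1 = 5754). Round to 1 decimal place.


Zipf's law: f(r) = f(1) / r
f(1) = 5754
f(88) = 5754 / 88
= 65.4 occurrences


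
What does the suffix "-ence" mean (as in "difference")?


Suffix: -ence
Example: difference = differ + -ence
Meaning = state of


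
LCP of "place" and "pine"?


Word 1: "place"
Word 2: "pine"
Comparing from start:
  Pos 0: 'p' == 'p'
  Pos 1: 'l' != 'i' (stop)
LCP = "p" (length 1)


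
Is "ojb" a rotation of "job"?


Word: "job", Candidate: "ojb"
Method: check if candidate is substring of word+word
"jobjob" contains "ojb"? No
Is rotation = No


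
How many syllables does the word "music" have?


Word: "music"
Syllable breakdown: mu | sic
Counting: 2 parts
= 2 syllables


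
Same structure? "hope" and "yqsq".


Pattern of "hope": [0, 1, 2, 3]
Pattern of "yqsq": [0, 1, 2, 1]
Patterns do not match
Same pattern = No


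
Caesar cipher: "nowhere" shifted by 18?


Word: "nowhere"
Shift: 18
Each letter → (letter + shift) mod 26:
  'n' (13) + 18 = 5 → 'f'
  'o' (14) + 18 = 6 → 'g'
  'w' (22) + 18 = 14 → 'o'
  'h' (7) + 18 = 25 → 'z'
  'e' (4) + 18 = 22 → 'w'
  'r' (17) + 18 = 9 → 'j'
  'e' (4) + 18 = 22 → 'w'
Result = "fgozwjw"


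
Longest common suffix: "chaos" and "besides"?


Word 1: "chaos"
Word 2: "besides"
Comparing from end:
  Pos -1: 's' == 's'
  Pos -2: 'o' != 'e' (stop)
LCS = "s" (length 1)


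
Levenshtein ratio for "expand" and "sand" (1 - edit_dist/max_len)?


Word 1: "expand" (length 6)
Word 2: "sand" (length 4)
One optimal edit sequence:
  1. delete 'e'  (+1)
  2. delete 'x'  (+1)
  3. substitute 'p' -> 's'  (+1)
  4. keep 'a'
  5. keep 'n'
  6. keep 'd'
Edit distance = 3
Max length = max(6, 4) = 6
Similarity = 1 - 3/6
= 0.5000


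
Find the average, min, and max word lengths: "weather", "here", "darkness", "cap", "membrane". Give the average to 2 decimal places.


Lengths: "weather"=7, "here"=4, "darkness"=8, "cap"=3, "membrane"=8
Sum = 30, Count = 5
Average = 30/5 = 6.00
= avg=6.00, min=3, max=8


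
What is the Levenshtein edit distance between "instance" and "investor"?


Word 1: "instance" (length 8)
Word 2: "investor" (length 8)
One optimal edit sequence (insert/delete/substitute each cost 1):
  1. keep 'i'
  2. keep 'n'
  3. substitute 's' -> 'v'  (+1)
  4. substitute 't' -> 'e'  (+1)
  5. substitute 'a' -> 's'  (+1)
  6. substitute 'n' -> 't'  (+1)
  7. substitute 'c' -> 'o'  (+1)
  8. substitute 'e' -> 'r'  (+1)
Total edit operations: 6
Edit distance = 6


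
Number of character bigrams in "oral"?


Word: "oral" (length 4)
Number of 2-grams = length - 2 + 1 = 4 - 2 + 1
= 3


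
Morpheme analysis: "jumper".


Word: "jumper"
Morphemes: jump | -er
Each morpheme carries meaning
= 2 morphemes


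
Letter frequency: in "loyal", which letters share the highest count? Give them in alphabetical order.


Word: "loyal"
Letter counts:
  'a': 1
  'l': 2
  'o': 1
  'y': 1
Maximum count = 2
Most frequent = 'l' (2 times each)


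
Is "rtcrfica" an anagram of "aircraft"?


Word 1: "aircraft" → sorted: aacfirrt
Word 2: "rtcrfica" → sorted: accfirrt
Same letters? aacfirrt != accfirrt
Anagram = No


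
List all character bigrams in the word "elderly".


Word: "elderly" (length 7)
Number of bigrams = 7 - 2 + 1 = 6
  Position 0: "el"
  Position 1: "ld"
  Position 2: "de"
  Position 3: "er"
  Position 4: "rl"
  Position 5: "ly"
Bigrams = "el", "ld", "de", "er", "rl", "ly"


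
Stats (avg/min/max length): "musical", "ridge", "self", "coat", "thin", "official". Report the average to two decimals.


Lengths: "musical"=7, "ridge"=5, "self"=4, "coat"=4, "thin"=4, "official"=8
Sum = 32, Count = 6
Average = 32/6 = 5.33
= avg=5.33, min=4, max=8


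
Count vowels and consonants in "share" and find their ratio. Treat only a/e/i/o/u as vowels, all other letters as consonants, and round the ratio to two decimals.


Word: "share"
Vowels (a,e,i,o,u): 2
Consonants: 3
Ratio = 2/3
= 0.67


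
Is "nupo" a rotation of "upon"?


Word: "upon", Candidate: "nupo"
Method: check if candidate is substring of word+word
"uponupon" contains "nupo"? Yes
Is rotation = Yes


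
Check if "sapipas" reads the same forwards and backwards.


Word: "sapipas"
Reversed: "sapipas"
Forward == Backward? sapipas == sapipas
Palindrome = Yes


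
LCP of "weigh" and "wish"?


Word 1: "weigh"
Word 2: "wish"
Comparing from start:
  Pos 0: 'w' == 'w'
  Pos 1: 'e' != 'i' (stop)
LCP = "w" (length 1)


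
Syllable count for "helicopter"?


Word: "helicopter"
Syllable breakdown: hel / i / cop / ter
Counting: 4 parts
= 4 syllables


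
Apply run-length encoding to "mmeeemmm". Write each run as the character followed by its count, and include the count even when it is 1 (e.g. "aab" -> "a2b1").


String: "mmeeemmm"
Scanning for consecutive runs:
  'm' x 2
  'e' x 3
  'm' x 3
RLE = "m2e3m3"


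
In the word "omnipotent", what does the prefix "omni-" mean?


Prefix: omni-
Example: omnipotent (omni- + potent)
Meaning = all


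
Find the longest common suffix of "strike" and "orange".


Word 1: "strike"
Word 2: "orange"
Comparing from end:
  Pos -1: 'e' == 'e'
  Pos -2: 'k' != 'g' (stop)
LCS = "e" (length 1)


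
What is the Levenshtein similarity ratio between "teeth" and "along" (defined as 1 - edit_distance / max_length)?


Word 1: "teeth" (length 5)
Word 2: "along" (length 5)
One optimal edit sequence:
  1. substitute 't' -> 'a'  (+1)
  2. substitute 'e' -> 'l'  (+1)
  3. substitute 'e' -> 'o'  (+1)
  4. substitute 't' -> 'n'  (+1)
  5. substitute 'h' -> 'g'  (+1)
Edit distance = 5
Max length = max(5, 5) = 5
Similarity = 1 - 5/5
= 0.0000


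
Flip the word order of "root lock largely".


Original: "root lock largely"
Words (1..n): root | lock | largely
Reversed (n..1): largely | lock | root
Result = "largely lock root"


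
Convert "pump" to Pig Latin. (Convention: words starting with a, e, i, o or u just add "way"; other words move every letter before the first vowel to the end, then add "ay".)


Word: "pump"
Starts with consonant(s) → move to end, add 'ay'
Consonant cluster: "p"
Pig Latin = "umppay"


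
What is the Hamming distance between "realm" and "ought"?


Comparing character by character (same length = 5):
  Pos 0: 'r' vs 'o' !=
  Pos 1: 'e' vs 'u' !=
  Pos 2: 'a' vs 'g' !=
  Pos 3: 'l' vs 'h' !=
  Pos 4: 'm' vs 't' !=
Hamming distance = 5


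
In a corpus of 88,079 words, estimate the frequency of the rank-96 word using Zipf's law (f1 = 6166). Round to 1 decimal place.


Zipf's law: f(r) = f(1) / r
f(1) = 6166
f(96) = 6166 / 96
= 64.2 occurrences


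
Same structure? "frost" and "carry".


Pattern of "frost": [0, 1, 2, 3, 4]
Pattern of "carry": [0, 1, 2, 2, 3]
Patterns do not match
Same pattern = No


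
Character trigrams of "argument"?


Word: "argument" (length 8)
Number of trigrams = 8 - 3 + 1 = 6
  Position 0: "arg"
  Position 1: "rgu"
  Position 2: "gum"
  Position 3: "ume"
  Position 4: "men"
  Position 5: "ent"
Trigrams = "arg", "rgu", "gum", "ume", "men", "ent"


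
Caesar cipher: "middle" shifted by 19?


Word: "middle"
Shift: 19
Each letter → (letter + shift) mod 26:
  'm' (12) + 19 = 5 → 'f'
  'i' (8) + 19 = 1 → 'b'
  'd' (3) + 19 = 22 → 'w'
  'd' (3) + 19 = 22 → 'w'
  'l' (11) + 19 = 4 → 'e'
  'e' (4) + 19 = 23 → 'x'
Result = "fbwwex"


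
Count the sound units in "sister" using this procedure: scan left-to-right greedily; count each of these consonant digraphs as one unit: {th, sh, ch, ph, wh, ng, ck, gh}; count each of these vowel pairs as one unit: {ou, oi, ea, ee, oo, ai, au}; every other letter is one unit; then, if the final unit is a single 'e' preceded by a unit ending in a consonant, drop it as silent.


Word: "sister" (6 letters)
Left-to-right scan:
  (1) 's' (letter)
  (2) 'i' (letter)
  (3) 's' (letter)
  (4) 't' (letter)
  (5) 'e' (letter)
  (6) 'r' (letter)
Units from scan: 6
Sound units = 6 units


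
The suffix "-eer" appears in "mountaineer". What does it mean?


Suffix: -eer
As in: mountaineer -> mountain + -eer
Meaning = one who is concerned with


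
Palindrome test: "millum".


Word: "millum"
Reversed: "mullim"
Forward == Backward? millum != mullim
Palindrome = No


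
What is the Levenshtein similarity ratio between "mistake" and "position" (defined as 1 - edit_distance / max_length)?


Word 1: "mistake" (length 7)
Word 2: "position" (length 8)
One optimal edit sequence:
  1. substitute 'm' -> 'p'  (+1)
  2. substitute 'i' -> 'o'  (+1)
  3. keep 's'
  4. insert 'i'  (+1)
  5. keep 't'
  6. substitute 'a' -> 'i'  (+1)
  7. substitute 'k' -> 'o'  (+1)
  8. substitute 'e' -> 'n'  (+1)
Edit distance = 6
Max length = max(7, 8) = 8
Similarity = 1 - 6/8
= 0.2500


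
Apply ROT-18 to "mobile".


Word: "mobile"
Shift: 18
Each letter → (letter + shift) mod 26:
  'm' (12) + 18 = 4 → 'e'
  'o' (14) + 18 = 6 → 'g'
  'b' (1) + 18 = 19 → 't'
  'i' (8) + 18 = 0 → 'a'
  'l' (11) + 18 = 3 → 'd'
  'e' (4) + 18 = 22 → 'w'
Result = "egtadw"


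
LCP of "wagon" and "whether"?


Word 1: "wagon"
Word 2: "whether"
Comparing from start:
  Pos 0: 'w' == 'w'
  Pos 1: 'a' != 'h' (stop)
LCP = "w" (length 1)


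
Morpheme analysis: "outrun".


Word: "outrun"
Morphemes: out- | run
Each morpheme carries meaning
= 2 morphemes


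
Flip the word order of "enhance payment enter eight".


Original: "enhance payment enter eight"
Words (1..n): enhance | payment | enter | eight
Reversed (n..1): eight | enter | payment | enhance
Result = "eight enter payment enhance"


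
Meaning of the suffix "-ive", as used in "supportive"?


Suffix: -ive
As in: supportive -> support + -ive
Meaning = tending to


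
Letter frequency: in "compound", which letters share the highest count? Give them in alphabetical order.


Word: "compound"
Letter counts:
  'c': 1
  'd': 1
  'm': 1
  'n': 1
  'o': 2
  'p': 1
  'u': 1
Maximum count = 2
Most frequent = 'o' (2 times each)


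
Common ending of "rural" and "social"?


Word 1: "rural"
Word 2: "social"
Comparing from end:
  Pos -1: 'l' == 'l'
  Pos -2: 'a' == 'a'
  Pos -3: 'r' != 'i' (stop)
LCS = "al" (length 2)


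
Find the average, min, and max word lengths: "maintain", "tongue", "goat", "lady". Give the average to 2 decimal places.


Lengths: "maintain"=8, "tongue"=6, "goat"=4, "lady"=4
Sum = 22, Count = 4
Average = 22/4 = 5.50
= avg=5.50, min=4, max=8


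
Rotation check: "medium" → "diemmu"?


Word: "medium", Candidate: "diemmu"
Method: check if candidate is substring of word+word
"mediummedium" contains "diemmu"? No
Is rotation = No


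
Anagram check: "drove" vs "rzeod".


Word 1: "drove" → sorted: deorv
Word 2: "rzeod" → sorted: deorz
Same letters? deorv != deorz
Anagram = No


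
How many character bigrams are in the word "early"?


Word: "early" (length 5)
Number of 2-grams = length - 2 + 1 = 5 - 2 + 1
= 4


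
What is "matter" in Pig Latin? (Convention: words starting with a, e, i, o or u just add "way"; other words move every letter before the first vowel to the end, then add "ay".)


Word: "matter"
Starts with consonant(s) → move to end, add 'ay'
Consonant cluster: "m"
Pig Latin = "attermay"


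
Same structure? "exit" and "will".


Pattern of "exit": [0, 1, 2, 3]
Pattern of "will": [0, 1, 2, 2]
Patterns do not match
Same pattern = No


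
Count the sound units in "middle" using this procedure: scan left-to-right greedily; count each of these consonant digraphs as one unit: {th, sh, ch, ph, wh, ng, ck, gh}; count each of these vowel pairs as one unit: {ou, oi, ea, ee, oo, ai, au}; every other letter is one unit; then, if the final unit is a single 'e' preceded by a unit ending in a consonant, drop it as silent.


Word: "middle" (6 letters)
Left-to-right scan:
  (1) 'm' (letter)
  (2) 'i' (letter)
  (3) 'd' (letter)
  (4) 'd' (letter)
  (5) 'l' (letter)
  (6) 'e' (letter)
Units from scan: 6
Final unit is 'e' after a consonant -> drop as silent (-1)
Sound units = 5 units


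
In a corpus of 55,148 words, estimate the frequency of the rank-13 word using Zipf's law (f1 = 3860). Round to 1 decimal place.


Zipf's law: f(r) = f(1) / r
f(1) = 3860
f(13) = 3860 / 13
= 296.9 occurrences


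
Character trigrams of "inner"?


Word: "inner" (length 5)
Number of trigrams = 5 - 3 + 1 = 3
  Position 0: "inn"
  Position 1: "nne"
  Position 2: "ner"
Trigrams = "inn", "nne", "ner"


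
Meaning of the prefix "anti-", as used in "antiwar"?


Prefix: anti-
Example: antiwar = anti- + war
Meaning = against


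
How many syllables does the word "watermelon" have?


Word: "watermelon"
Syllable breakdown: wa-ter-mel-on
Counting: 4 parts
= 4 syllables


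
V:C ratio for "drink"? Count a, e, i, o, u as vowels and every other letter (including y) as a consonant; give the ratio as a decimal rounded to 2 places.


Word: "drink"
Vowels (a,e,i,o,u): 1
Consonants: 4
Ratio = 1/4
= 0.25


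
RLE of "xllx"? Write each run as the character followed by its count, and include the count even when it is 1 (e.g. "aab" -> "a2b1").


String: "xllx"
Scanning for consecutive runs:
  'x' x 1
  'l' x 2
  'x' x 1
RLE = "x1l2x1"


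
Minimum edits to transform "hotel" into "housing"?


Word 1: "hotel" (length 5)
Word 2: "housing" (length 7)
One optimal edit sequence (insert/delete/substitute each cost 1):
  1. keep 'h'
  2. keep 'o'
  3. insert 'u'  (+1)
  4. insert 's'  (+1)
  5. substitute 't' -> 'i'  (+1)
  6. substitute 'e' -> 'n'  (+1)
  7. substitute 'l' -> 'g'  (+1)
Total edit operations: 5
Edit distance = 5


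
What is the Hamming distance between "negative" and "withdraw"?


Comparing character by character (same length = 8):
  Pos 0: 'n' vs 'w' !=
  Pos 1: 'e' vs 'i' !=
  Pos 2: 'g' vs 't' !=
  Pos 3: 'a' vs 'h' !=
  Pos 4: 't' vs 'd' !=
  Pos 5: 'i' vs 'r' !=
  Pos 6: 'v' vs 'a' !=
  Pos 7: 'e' vs 'w' !=
Hamming distance = 8


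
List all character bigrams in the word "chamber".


Word: "chamber" (length 7)
Number of bigrams = 7 - 2 + 1 = 6
  Position 0: "ch"
  Position 1: "ha"
  Position 2: "am"
  Position 3: "mb"
  Position 4: "be"
  Position 5: "er"
Bigrams = "ch", "ha", "am", "mb", "be", "er"


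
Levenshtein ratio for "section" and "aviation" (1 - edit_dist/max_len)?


Word 1: "section" (length 7)
Word 2: "aviation" (length 8)
One optimal edit sequence:
  1. insert 'a'  (+1)
  2. substitute 's' -> 'v'  (+1)
  3. substitute 'e' -> 'i'  (+1)
  4. substitute 'c' -> 'a'  (+1)
  5. keep 't'
  6. keep 'i'
  7. keep 'o'
  8. keep 'n'
Edit distance = 4
Max length = max(7, 8) = 8
Similarity = 1 - 4/8
= 0.5000


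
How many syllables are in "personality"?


Word: "personality"
Syllable breakdown: per / son / al / i / ty
Counting: 5 parts
= 5 syllables


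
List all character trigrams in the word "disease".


Word: "disease" (length 7)
Number of trigrams = 7 - 3 + 1 = 5
  Position 0: "dis"
  Position 1: "ise"
  Position 2: "sea"
  Position 3: "eas"
  Position 4: "ase"
Trigrams = "dis", "ise", "sea", "eas", "ase"


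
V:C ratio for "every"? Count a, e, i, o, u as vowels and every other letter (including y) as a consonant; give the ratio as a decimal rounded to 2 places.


Word: "every"
Vowels (a,e,i,o,u): 2
Consonants: 3
Ratio = 2/3
= 0.67


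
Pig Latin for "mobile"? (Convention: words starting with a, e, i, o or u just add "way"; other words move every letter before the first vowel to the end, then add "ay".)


Word: "mobile"
Starts with consonant(s) → move to end, add 'ay'
Consonant cluster: "m"
Pig Latin = "obilemay"


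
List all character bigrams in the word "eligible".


Word: "eligible" (length 8)
Number of bigrams = 8 - 2 + 1 = 7
  Position 0: "el"
  Position 1: "li"
  Position 2: "ig"
  Position 3: "gi"
  Position 4: "ib"
  Position 5: "bl"
  Position 6: "le"
Bigrams = "el", "li", "ig", "gi", "ib", "bl", "le"


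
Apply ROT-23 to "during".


Word: "during"
Shift: 23
Each letter → (letter + shift) mod 26:
  'd' (3) + 23 = 0 → 'a'
  'u' (20) + 23 = 17 → 'r'
  'r' (17) + 23 = 14 → 'o'
  'i' (8) + 23 = 5 → 'f'
  'n' (13) + 23 = 10 → 'k'
  'g' (6) + 23 = 3 → 'd'
Result = "arofkd"


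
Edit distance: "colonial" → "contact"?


Word 1: "colonial" (length 8)
Word 2: "contact" (length 7)
One optimal edit sequence (insert/delete/substitute each cost 1):
  1. keep 'c'
  2. delete 'o'  (+1)
  3. delete 'l'  (+1)
  4. keep 'o'
  5. keep 'n'
  6. substitute 'i' -> 't'  (+1)
  7. keep 'a'
  8. insert 'c'  (+1)
  9. substitute 'l' -> 't'  (+1)
Total edit operations: 5
Edit distance = 5


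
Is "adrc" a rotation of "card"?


Word: "card", Candidate: "adrc"
Method: check if candidate is substring of word+word
"cardcard" contains "adrc"? No
Is rotation = No


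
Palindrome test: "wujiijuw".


Word: "wujiijuw"
Reversed: "wujiijuw"
Forward == Backward? wujiijuw == wujiijuw
Palindrome = Yes


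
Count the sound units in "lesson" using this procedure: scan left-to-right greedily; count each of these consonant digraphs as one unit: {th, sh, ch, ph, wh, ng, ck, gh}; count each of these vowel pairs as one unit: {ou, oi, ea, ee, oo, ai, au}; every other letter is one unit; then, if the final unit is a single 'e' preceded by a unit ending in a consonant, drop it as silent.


Word: "lesson" (6 letters)
Left-to-right scan:
  1. 'l' (letter)
  2. 'e' (letter)
  3. 's' (letter)
  4. 's' (letter)
  5. 'o' (letter)
  6. 'n' (letter)
Units from scan: 6
Sound units = 6 units


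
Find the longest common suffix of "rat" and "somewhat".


Word 1: "rat"
Word 2: "somewhat"
Comparing from end:
  Pos -1: 't' == 't'
  Pos -2: 'a' == 'a'
  Pos -3: 'r' != 'h' (stop)
LCS = "at" (length 2)


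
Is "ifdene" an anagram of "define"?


Word 1: "define" → sorted: deefin
Word 2: "ifdene" → sorted: deefin
Same letters? deefin == deefin
Anagram = Yes


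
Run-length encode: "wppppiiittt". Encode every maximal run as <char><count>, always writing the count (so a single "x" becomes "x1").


String: "wppppiiittt"
Scanning for consecutive runs:
  'w' x 1
  'p' x 4
  'i' x 3
  't' x 3
RLE = "w1p4i3t3"


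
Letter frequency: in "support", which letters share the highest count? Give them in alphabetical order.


Word: "support"
Letter counts:
  'o': 1
  'p': 2
  'r': 1
  's': 1
  't': 1
  'u': 1
Maximum count = 2
Most frequent = 'p' (2 times each)


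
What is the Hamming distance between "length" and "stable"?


Comparing character by character (same length = 6):
  Pos 0: 'l' vs 's' !=
  Pos 1: 'e' vs 't' !=
  Pos 2: 'n' vs 'a' !=
  Pos 3: 'g' vs 'b' !=
  Pos 4: 't' vs 'l' !=
  Pos 5: 'h' vs 'e' !=
Hamming distance = 6


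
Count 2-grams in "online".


Word: "online" (length 6)
Number of 2-grams = length - 2 + 1 = 6 - 2 + 1
= 5


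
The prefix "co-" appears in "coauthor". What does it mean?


Prefix: co-
Example: coauthor = co- + author
Meaning = together


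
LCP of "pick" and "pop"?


Word 1: "pick"
Word 2: "pop"
Comparing from start:
  Pos 0: 'p' == 'p'
  Pos 1: 'i' != 'o' (stop)
LCP = "p" (length 1)


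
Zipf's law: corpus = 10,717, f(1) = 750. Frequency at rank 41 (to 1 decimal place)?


Zipf's law: f(r) = f(1) / r
f(1) = 750
f(41) = 750 / 41
= 18.3 occurrences


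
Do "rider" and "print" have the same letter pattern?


Pattern of "rider": [0, 1, 2, 3, 0]
Pattern of "print": [0, 1, 2, 3, 4]
Patterns do not match
Same pattern = No


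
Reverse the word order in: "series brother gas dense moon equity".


Original: "series brother gas dense moon equity"
Words (1..n): series | brother | gas | dense | moon | equity
Reversed (n..1): equity | moon | dense | gas | brother | series
Result = "equity moon dense gas brother series"


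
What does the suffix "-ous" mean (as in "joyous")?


Suffix: -ous
Example: joyous = joy + -ous
Meaning = having quality of


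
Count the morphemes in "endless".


Word: "endless"
Morphemes: end | -less
Each morpheme carries meaning
= 2 morphemes


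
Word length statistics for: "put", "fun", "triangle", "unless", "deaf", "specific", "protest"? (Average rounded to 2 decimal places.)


Lengths: "put"=3, "fun"=3, "triangle"=8, "unless"=6, "deaf"=4, "specific"=8, "protest"=7
Sum = 39, Count = 7
Average = 39/7 = 5.57
= avg=5.57, min=3, max=8


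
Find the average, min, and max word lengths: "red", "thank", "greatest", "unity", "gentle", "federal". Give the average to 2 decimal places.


Lengths: "red"=3, "thank"=5, "greatest"=8, "unity"=5, "gentle"=6, "federal"=7
Sum = 34, Count = 6
Average = 34/6 = 5.67
= avg=5.67, min=3, max=8


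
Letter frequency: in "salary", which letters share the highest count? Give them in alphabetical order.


Word: "salary"
Letter counts:
  'a': 2
  'l': 1
  'r': 1
  's': 1
  'y': 1
Maximum count = 2
Most frequent = 'a' (2 times each)


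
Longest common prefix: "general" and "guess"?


Word 1: "general"
Word 2: "guess"
Comparing from start:
  Pos 0: 'g' == 'g'
  Pos 1: 'e' != 'u' (stop)
LCP = "g" (length 1)


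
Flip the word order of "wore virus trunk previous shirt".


Original: "wore virus trunk previous shirt"
Words (1..n): wore | virus | trunk | previous | shirt
Reversed (n..1): shirt | previous | trunk | virus | wore
Result = "shirt previous trunk virus wore"


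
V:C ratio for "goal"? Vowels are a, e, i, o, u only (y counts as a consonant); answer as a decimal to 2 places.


Word: "goal"
Vowels (a,e,i,o,u): 2
Consonants: 2
Ratio = 2/2
= 1.00


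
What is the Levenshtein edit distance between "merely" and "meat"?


Word 1: "merely" (length 6)
Word 2: "meat" (length 4)
One optimal edit sequence (insert/delete/substitute each cost 1):
  1. keep 'm'
  2. delete 'e'  (+1)
  3. delete 'r'  (+1)
  4. keep 'e'
  5. substitute 'l' -> 'a'  (+1)
  6. substitute 'y' -> 't'  (+1)
Total edit operations: 4
Edit distance = 4


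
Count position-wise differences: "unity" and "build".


Comparing character by character (same length = 5):
  Pos 0: 'u' vs 'b' !=
  Pos 1: 'n' vs 'u' !=
  Pos 2: 'i' vs 'i' =
  Pos 3: 't' vs 'l' !=
  Pos 4: 'y' vs 'd' !=
Hamming distance = 4


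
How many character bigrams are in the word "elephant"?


Word: "elephant" (length 8)
Number of 2-grams = length - 2 + 1 = 8 - 2 + 1
= 7


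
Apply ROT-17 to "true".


Word: "true"
Shift: 17
Each letter → (letter + shift) mod 26:
  't' (19) + 17 = 10 → 'k'
  'r' (17) + 17 = 8 → 'i'
  'u' (20) + 17 = 11 → 'l'
  'e' (4) + 17 = 21 → 'v'
Result = "kilv"
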